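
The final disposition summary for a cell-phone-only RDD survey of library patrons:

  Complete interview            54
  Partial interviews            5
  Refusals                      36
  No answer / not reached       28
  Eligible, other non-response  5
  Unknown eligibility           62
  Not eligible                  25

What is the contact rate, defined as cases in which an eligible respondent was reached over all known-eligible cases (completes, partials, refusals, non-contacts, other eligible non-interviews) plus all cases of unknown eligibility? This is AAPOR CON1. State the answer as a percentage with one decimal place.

52.6%

Top → 54 + 5 + 36 + 5 = 100
Base → 54 + 5 + 36 + 28 + 5 + 62 = 190
CON1 = 100 / 190 = 0.5263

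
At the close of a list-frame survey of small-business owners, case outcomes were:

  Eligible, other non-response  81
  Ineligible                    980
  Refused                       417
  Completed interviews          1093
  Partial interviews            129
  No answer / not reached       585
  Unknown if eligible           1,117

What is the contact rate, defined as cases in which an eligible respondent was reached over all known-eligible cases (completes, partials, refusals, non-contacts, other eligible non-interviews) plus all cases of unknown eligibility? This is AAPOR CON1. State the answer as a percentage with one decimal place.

Top → 1093 + 129 + 417 + 81 = 1720
Denom → 1093 + 129 + 417 + 585 + 81 + 1117 = 3422
CON1 = 1720 / 3422 = 0.5026

50.3%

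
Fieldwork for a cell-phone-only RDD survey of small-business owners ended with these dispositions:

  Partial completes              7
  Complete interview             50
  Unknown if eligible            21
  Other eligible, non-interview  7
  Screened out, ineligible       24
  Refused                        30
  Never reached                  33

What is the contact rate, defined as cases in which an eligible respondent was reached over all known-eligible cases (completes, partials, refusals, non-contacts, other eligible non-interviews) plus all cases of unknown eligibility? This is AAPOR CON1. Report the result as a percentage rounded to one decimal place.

63.5%

Num = 50 + 7 + 30 + 7 = 94
Denominator = 50 + 7 + 30 + 33 + 7 + 21 = 148
CON1 = 94 / 148 = 0.6351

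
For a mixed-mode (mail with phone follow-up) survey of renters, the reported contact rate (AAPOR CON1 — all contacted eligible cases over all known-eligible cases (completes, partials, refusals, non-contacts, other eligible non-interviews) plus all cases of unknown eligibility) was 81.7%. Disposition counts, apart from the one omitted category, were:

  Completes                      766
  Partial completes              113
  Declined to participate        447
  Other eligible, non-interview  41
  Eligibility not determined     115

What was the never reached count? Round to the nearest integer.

191

Numerator: 766 + 113 + 447 + 41 = 1367
CON1 = 1367 / D = 0.817
D = 1367 / 0.817 = 1673.2
Other denominator terms total 1482
never reached = 1673.2 − 1482 ≈ 191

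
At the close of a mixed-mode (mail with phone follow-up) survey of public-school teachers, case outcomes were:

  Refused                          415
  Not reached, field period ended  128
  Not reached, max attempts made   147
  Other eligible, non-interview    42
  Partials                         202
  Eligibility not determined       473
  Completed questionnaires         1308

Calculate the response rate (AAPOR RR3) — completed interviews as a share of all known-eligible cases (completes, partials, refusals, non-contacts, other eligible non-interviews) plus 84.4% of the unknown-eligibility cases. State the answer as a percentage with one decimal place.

49.5%

No contact after all attempts = 128 + 147 = 275
Numerator: 1308
Known eligible: 1308 + 202 + 415 + 275 + 42 = 2242
e × U: 0.8440 × 473 = 399.21
Denom: 2242 + 399.21 = 2641.21
RR3 = 1308 / 2641.21 = 0.4952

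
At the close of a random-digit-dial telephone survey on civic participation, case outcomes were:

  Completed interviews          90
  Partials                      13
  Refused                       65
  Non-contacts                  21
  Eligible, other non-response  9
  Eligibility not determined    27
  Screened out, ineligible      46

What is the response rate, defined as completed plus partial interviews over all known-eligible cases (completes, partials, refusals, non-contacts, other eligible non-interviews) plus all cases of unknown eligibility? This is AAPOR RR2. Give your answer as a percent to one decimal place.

Numerator: 90 + 13 = 103
Base: 90 + 13 + 65 + 21 + 9 + 27 = 225
RR2 = 103 / 225 = 0.4578

45.8%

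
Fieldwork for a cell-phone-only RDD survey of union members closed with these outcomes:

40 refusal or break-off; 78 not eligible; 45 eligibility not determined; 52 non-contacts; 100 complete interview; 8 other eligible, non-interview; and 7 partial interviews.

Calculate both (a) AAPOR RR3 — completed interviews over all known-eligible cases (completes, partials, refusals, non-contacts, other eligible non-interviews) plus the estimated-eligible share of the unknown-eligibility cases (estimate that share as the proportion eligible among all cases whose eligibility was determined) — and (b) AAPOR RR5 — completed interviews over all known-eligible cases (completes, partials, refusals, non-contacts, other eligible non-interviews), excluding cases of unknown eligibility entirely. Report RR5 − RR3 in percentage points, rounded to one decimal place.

6.6

Top = 100
Known eligible = 100 + 7 + 40 + 52 + 8 = 207
e = 207 / (207 + 78) = 207 / 285 = 0.7263
Eligible share of unknowns = 0.7263 × 45 = 32.68
Denominator = 207 + 32.68 = 239.68
RR3 = 100 / 239.68 = 0.4172
Denominator = 100 + 7 + 40 + 52 + 8 = 207
RR5 = 100 / 207 = 0.4831
Difference = 48.31 − 41.72 = 6.59 percentage points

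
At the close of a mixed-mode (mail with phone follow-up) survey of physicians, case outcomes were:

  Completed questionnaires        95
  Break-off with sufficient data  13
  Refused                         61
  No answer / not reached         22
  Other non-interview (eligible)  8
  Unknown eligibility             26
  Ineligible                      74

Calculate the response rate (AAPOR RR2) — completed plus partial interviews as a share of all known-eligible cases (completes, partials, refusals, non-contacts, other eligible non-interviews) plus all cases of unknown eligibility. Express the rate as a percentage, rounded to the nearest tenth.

Num → 95 + 13 = 108
Denominator → 95 + 13 + 61 + 22 + 8 + 26 = 225
RR2 = 108 / 225 = 0.4800

48.0%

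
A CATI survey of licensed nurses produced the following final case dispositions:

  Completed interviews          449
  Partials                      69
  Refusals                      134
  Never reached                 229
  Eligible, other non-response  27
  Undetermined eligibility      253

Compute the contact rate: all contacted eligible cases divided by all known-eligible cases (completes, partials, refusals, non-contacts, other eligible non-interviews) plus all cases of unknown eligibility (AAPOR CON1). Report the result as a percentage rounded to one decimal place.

Top → 449 + 69 + 134 + 27 = 679
Base → 449 + 69 + 134 + 229 + 27 + 253 = 1161
CON1 = 679 / 1161 = 0.5848

58.5%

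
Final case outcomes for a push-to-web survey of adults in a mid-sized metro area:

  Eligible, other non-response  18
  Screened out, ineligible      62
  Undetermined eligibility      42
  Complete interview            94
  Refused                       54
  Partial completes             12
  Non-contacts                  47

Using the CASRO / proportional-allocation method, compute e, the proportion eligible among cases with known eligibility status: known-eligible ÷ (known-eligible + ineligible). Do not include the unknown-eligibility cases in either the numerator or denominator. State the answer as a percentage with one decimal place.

Determined eligible → 94 + 12 + 54 + 47 + 18 = 225
e = 225 / (225 + 62) = 225 / 287 = 0.7840

78.4%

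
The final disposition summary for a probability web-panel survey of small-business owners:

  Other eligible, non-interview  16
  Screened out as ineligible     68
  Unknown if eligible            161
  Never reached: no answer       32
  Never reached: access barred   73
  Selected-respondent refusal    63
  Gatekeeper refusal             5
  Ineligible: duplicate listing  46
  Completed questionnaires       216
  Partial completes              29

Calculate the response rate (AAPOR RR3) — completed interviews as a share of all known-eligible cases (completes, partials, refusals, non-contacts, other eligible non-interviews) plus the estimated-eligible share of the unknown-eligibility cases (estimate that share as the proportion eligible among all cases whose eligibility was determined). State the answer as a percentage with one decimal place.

38.5%

Refusals = 5 + 63 = 68
No contact after all attempts = 32 + 73 = 105
Ineligible = 68 + 46 = 114
Numerator = 216
Known eligible = 216 + 29 + 68 + 105 + 16 = 434
e = 434 / (434 + 114) = 434 / 548 = 0.7920
Estimated eligible among unknowns = 0.7920 × 161 = 127.51
Denominator = 434 + 127.51 = 561.51
RR3 = 216 / 561.51 = 0.3847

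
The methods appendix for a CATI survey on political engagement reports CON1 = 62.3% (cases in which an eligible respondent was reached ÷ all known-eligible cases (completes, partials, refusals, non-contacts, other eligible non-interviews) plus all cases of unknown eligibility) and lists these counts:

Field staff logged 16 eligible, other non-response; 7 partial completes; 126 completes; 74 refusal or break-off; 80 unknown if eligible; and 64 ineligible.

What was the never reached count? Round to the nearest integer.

55

Top → 126 + 7 + 74 + 16 = 223
CON1 = 223 / D = 0.623
D = 223 / 0.623 = 357.9
Rest of base = 303
never reached = 357.9 − 303 ≈ 55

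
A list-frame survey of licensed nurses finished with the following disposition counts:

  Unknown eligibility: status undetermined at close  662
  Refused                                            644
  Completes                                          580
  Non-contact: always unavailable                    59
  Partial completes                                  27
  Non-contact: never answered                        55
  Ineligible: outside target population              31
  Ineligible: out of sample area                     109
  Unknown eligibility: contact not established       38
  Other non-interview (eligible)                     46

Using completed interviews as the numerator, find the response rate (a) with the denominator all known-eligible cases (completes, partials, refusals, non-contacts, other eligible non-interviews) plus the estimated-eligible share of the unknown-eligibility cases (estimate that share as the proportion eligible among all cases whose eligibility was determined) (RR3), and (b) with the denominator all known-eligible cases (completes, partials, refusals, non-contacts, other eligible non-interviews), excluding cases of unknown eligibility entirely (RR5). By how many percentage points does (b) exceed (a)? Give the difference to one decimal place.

12.8

No contact after all attempts = 55 + 59 = 114
Unknown if eligible = 38 + 662 = 700
Ineligible = 31 + 109 = 140
Numerator = 580
Determined eligible = 580 + 27 + 644 + 114 + 46 = 1411
e = 1411 / (1411 + 140) = 1411 / 1551 = 0.9097
Estimated eligible among unknowns = 0.9097 × 700 = 636.79
Base = 1411 + 636.79 = 2047.79
RR3 = 580 / 2047.79 = 0.2832
Base = 580 + 27 + 644 + 114 + 46 = 1411
RR5 = 580 / 1411 = 0.4111
Difference = 41.11 − 28.32 = 12.79 percentage points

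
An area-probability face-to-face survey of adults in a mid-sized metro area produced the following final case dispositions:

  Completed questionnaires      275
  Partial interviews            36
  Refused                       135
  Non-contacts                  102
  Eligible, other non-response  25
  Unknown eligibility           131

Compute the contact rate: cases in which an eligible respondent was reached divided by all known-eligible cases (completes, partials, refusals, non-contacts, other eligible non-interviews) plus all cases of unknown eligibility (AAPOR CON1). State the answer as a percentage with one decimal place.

66.9%

Numerator → 275 + 36 + 135 + 25 = 471
Denominator → 275 + 36 + 135 + 102 + 25 + 131 = 704
CON1 = 471 / 704 = 0.6690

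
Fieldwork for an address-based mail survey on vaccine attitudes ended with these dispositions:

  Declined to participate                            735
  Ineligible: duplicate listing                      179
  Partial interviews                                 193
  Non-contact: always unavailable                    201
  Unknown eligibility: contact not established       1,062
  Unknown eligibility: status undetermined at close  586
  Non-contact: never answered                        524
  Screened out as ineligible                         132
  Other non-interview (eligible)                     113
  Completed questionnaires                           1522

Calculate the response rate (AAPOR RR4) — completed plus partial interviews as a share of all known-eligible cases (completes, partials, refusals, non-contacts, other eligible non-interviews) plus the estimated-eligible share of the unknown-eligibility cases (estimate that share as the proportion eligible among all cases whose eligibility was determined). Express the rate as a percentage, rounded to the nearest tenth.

Never reached = 524 + 201 = 725
Unknown if eligible = 1062 + 586 = 1648
Ineligible = 132 + 179 = 311
Numerator = 1522 + 193 = 1715
Known eligible = 1522 + 193 + 735 + 725 + 113 = 3288
e = 3288 / (3288 + 311) = 3288 / 3599 = 0.9136
e × U = 0.9136 × 1648 = 1505.61
Denominator = 3288 + 1505.61 = 4793.61
RR4 = 1715 / 4793.61 = 0.3578

35.8%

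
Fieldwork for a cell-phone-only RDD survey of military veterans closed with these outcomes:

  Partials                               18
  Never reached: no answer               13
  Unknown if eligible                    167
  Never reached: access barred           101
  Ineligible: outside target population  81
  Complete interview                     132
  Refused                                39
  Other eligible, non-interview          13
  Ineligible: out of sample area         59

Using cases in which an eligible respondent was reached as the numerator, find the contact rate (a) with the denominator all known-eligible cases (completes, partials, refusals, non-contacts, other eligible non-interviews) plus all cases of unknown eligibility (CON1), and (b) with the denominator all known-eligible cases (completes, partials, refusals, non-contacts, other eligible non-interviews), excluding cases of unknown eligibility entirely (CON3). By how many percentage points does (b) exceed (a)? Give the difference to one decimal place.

No contact after all attempts = 13 + 101 = 114
Ineligible = 81 + 59 = 140
Numerator: 132 + 18 + 39 + 13 = 202
Base: 132 + 18 + 39 + 114 + 13 + 167 = 483
CON1 = 202 / 483 = 0.4182
Base: 132 + 18 + 39 + 114 + 13 = 316
CON3 = 202 / 316 = 0.6392
Difference = 63.92 − 41.82 = 22.10 percentage points

22.1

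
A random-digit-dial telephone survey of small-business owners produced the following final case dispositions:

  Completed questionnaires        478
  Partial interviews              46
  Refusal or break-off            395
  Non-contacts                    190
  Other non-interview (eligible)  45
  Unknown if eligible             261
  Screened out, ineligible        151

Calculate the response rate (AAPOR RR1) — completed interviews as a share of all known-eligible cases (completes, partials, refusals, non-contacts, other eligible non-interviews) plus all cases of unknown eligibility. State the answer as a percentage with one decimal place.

Top = 478
Denominator = 478 + 46 + 395 + 190 + 45 + 261 = 1415
RR1 = 478 / 1415 = 0.3378

33.8%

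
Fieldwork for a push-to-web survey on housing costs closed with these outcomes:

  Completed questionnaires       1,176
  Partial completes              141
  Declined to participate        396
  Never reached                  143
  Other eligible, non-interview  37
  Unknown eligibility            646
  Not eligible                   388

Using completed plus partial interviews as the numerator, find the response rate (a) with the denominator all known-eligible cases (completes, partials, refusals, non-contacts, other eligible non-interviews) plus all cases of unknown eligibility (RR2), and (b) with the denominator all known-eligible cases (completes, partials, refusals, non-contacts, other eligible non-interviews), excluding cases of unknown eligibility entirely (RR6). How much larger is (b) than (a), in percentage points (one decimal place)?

17.7

Top: 1176 + 141 = 1317
Denom: 1176 + 141 + 396 + 143 + 37 + 646 = 2539
RR2 = 1317 / 2539 = 0.5187
Denom: 1176 + 141 + 396 + 143 + 37 = 1893
RR6 = 1317 / 1893 = 0.6957
Difference = 69.57 − 51.87 = 17.70 percentage points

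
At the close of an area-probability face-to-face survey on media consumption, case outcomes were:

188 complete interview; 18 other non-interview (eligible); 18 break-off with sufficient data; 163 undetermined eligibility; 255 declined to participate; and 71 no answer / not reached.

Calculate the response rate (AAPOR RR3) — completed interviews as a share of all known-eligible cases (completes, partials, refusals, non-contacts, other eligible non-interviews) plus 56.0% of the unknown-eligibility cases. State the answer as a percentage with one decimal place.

29.3%

Num = 188
Determined eligible = 188 + 18 + 255 + 71 + 18 = 550
Eligible share of unknowns = 0.5600 × 163 = 91.28
Denominator = 550 + 91.28 = 641.28
RR3 = 188 / 641.28 = 0.2932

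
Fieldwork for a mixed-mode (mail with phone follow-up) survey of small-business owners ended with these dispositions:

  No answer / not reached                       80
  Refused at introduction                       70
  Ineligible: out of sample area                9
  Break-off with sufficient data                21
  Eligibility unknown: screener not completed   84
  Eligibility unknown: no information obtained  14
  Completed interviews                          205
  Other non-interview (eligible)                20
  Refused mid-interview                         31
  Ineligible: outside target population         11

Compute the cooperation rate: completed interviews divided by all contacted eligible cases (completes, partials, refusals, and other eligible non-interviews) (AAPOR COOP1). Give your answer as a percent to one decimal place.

Refusals = 70 + 31 = 101
Eligibility not determined = 84 + 14 = 98
Not eligible = 11 + 9 = 20
Num = 205
Denominator = 205 + 21 + 101 + 20 = 347
COOP1 = 205 / 347 = 0.5908

59.1%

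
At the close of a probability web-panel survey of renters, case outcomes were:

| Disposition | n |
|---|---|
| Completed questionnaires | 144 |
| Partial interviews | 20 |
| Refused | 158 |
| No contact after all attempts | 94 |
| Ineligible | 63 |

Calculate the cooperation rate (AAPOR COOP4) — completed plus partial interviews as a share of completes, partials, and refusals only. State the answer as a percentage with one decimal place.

50.9%

Numerator: 144 + 20 = 164
Base: 144 + 20 + 158 = 322
COOP4 = 164 / 322 = 0.5093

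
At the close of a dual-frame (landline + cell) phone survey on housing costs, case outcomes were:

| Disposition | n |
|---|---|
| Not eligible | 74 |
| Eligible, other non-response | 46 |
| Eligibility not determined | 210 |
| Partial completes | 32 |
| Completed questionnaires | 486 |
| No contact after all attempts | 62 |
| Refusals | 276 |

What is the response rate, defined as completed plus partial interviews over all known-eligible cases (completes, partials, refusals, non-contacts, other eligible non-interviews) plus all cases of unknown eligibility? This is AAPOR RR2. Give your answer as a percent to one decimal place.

46.6%

Num = 486 + 32 = 518
Denominator = 486 + 32 + 276 + 62 + 46 + 210 = 1112
RR2 = 518 / 1112 = 0.4658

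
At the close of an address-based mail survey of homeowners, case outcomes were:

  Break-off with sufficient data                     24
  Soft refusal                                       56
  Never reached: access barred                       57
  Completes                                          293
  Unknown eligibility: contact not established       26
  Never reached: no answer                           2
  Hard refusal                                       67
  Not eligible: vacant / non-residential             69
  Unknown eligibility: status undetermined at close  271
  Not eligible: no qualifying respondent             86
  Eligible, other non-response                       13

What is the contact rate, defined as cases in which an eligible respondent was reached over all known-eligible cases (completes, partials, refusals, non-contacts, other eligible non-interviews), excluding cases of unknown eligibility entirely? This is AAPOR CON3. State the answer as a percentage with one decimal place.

88.5%

Refusal or break-off = 67 + 56 = 123
Non-contacts = 2 + 57 = 59
Undetermined eligibility = 26 + 271 = 297
Not eligible = 86 + 69 = 155
Top: 293 + 24 + 123 + 13 = 453
Denom: 293 + 24 + 123 + 59 + 13 = 512
CON3 = 453 / 512 = 0.8848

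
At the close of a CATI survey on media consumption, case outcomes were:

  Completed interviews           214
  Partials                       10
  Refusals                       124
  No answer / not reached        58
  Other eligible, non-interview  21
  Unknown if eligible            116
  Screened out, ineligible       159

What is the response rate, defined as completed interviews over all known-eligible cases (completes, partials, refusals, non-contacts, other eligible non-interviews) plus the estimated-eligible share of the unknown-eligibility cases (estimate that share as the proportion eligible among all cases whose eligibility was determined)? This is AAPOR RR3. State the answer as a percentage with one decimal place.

41.8%

Numerator → 214
Known eligible → 214 + 10 + 124 + 58 + 21 = 427
e = 427 / (427 + 159) = 427 / 586 = 0.7287
e × U → 0.7287 × 116 = 84.53
Denominator → 427 + 84.53 = 511.53
RR3 = 214 / 511.53 = 0.4184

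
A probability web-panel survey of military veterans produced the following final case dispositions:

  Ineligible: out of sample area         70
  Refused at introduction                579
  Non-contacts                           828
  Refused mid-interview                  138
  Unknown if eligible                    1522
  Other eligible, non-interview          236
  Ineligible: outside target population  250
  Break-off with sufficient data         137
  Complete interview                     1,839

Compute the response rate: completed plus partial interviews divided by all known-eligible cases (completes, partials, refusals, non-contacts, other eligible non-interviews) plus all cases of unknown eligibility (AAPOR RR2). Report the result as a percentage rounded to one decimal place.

37.4%

Declined to participate = 579 + 138 = 717
Screened out, ineligible = 250 + 70 = 320
Num → 1839 + 137 = 1976
Denominator → 1839 + 137 + 717 + 828 + 236 + 1522 = 5279
RR2 = 1976 / 5279 = 0.3743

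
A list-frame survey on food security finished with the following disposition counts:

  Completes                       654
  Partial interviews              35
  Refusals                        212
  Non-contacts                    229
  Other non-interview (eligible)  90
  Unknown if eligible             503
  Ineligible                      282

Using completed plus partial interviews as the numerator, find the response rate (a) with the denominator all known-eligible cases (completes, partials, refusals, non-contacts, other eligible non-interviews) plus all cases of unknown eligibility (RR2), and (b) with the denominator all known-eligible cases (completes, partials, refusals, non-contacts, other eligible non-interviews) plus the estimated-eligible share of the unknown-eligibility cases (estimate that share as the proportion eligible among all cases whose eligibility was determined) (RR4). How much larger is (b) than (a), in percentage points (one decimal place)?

2.3

Numerator → 654 + 35 = 689
Denom → 654 + 35 + 212 + 229 + 90 + 503 = 1723
RR2 = 689 / 1723 = 0.3999
Determined eligible → 654 + 35 + 212 + 229 + 90 = 1220
e = 1220 / (1220 + 282) = 1220 / 1502 = 0.8123
e × U → 0.8123 × 503 = 408.59
Denom → 1220 + 408.59 = 1628.59
RR4 = 689 / 1628.59 = 0.4231
Difference = 42.31 − 39.99 = 2.32 percentage points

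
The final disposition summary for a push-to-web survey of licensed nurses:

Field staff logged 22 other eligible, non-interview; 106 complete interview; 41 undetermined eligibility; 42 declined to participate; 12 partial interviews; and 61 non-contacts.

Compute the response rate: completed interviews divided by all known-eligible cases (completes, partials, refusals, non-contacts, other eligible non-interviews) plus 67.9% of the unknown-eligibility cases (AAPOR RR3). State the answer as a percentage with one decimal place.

Num: 106
Determined eligible: 106 + 12 + 42 + 61 + 22 = 243
e × U: 0.6790 × 41 = 27.84
Denom: 243 + 27.84 = 270.84
RR3 = 106 / 270.84 = 0.3914

39.1%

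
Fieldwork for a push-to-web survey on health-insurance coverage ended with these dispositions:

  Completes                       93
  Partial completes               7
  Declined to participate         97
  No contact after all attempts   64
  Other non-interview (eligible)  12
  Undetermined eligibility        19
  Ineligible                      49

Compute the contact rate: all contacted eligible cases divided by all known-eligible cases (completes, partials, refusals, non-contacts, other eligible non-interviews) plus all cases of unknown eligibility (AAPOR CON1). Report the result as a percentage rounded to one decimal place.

Num → 93 + 7 + 97 + 12 = 209
Base → 93 + 7 + 97 + 64 + 12 + 19 = 292
CON1 = 209 / 292 = 0.7158

71.6%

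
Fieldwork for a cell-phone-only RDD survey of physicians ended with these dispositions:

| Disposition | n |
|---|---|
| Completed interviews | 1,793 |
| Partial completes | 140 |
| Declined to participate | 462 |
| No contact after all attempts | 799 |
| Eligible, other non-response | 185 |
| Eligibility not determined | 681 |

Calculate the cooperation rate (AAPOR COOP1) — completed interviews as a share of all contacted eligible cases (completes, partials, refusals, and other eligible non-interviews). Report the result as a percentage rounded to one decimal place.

Top = 1793
Base = 1793 + 140 + 462 + 185 = 2580
COOP1 = 1793 / 2580 = 0.6950

69.5%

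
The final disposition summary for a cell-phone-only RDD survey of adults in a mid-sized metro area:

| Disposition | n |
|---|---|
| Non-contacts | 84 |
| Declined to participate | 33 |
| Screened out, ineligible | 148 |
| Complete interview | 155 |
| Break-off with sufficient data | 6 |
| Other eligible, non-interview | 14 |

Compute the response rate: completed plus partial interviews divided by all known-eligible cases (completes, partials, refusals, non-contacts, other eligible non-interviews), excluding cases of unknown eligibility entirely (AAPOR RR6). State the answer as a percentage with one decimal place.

55.1%

Num = 155 + 6 = 161
Denom = 155 + 6 + 33 + 84 + 14 = 292
RR6 = 161 / 292 = 0.5514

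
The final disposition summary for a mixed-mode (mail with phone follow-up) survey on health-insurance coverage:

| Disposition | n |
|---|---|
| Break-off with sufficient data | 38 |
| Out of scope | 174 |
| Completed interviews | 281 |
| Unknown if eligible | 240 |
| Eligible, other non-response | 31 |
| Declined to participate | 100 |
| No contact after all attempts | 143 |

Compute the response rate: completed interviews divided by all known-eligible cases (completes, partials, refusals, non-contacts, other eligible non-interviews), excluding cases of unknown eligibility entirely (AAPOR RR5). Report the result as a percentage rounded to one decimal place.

47.4%

Top = 281
Denominator = 281 + 38 + 100 + 143 + 31 = 593
RR5 = 281 / 593 = 0.4739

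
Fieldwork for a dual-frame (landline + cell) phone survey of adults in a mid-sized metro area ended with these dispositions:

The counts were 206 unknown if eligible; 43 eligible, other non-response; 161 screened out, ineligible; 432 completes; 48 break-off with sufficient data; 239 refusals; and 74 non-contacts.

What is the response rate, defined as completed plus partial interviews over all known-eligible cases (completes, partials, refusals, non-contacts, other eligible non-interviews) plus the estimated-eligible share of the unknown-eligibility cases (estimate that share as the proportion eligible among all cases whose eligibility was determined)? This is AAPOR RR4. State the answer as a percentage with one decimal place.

47.6%

Numerator: 432 + 48 = 480
Known eligible: 432 + 48 + 239 + 74 + 43 = 836
e = 836 / (836 + 161) = 836 / 997 = 0.8385
Estimated eligible among unknowns: 0.8385 × 206 = 172.73
Denominator: 836 + 172.73 = 1008.73
RR4 = 480 / 1008.73 = 0.4758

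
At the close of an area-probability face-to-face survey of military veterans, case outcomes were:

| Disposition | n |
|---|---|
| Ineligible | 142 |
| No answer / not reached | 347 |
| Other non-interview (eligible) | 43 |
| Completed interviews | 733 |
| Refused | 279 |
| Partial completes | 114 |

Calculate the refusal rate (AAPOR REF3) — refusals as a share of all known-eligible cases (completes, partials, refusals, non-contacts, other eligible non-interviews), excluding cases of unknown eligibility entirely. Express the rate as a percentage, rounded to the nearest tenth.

18.4%

Numerator = 279
Base = 733 + 114 + 279 + 347 + 43 = 1516
REF3 = 279 / 1516 = 0.1840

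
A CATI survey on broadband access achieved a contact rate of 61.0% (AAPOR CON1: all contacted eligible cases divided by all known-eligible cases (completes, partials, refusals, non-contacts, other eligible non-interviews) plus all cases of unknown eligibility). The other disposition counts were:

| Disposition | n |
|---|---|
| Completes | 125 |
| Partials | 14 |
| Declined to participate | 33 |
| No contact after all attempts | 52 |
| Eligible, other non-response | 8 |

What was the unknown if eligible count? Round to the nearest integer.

Numerator = 125 + 14 + 33 + 8 = 180
CON1 = 180 / D = 0.610
D = 180 / 0.610 = 295.1
Remaining denominator categories sum to 232
unknown if eligible = 295.1 − 232 ≈ 63

63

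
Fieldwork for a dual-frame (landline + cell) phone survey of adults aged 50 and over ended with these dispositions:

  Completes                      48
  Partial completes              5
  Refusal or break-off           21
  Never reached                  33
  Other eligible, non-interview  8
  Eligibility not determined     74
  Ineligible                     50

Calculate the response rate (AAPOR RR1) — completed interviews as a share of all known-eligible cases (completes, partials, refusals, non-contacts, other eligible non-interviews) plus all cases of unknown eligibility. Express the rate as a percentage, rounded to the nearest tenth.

25.4%

Num → 48
Denom → 48 + 5 + 21 + 33 + 8 + 74 = 189
RR1 = 48 / 189 = 0.2540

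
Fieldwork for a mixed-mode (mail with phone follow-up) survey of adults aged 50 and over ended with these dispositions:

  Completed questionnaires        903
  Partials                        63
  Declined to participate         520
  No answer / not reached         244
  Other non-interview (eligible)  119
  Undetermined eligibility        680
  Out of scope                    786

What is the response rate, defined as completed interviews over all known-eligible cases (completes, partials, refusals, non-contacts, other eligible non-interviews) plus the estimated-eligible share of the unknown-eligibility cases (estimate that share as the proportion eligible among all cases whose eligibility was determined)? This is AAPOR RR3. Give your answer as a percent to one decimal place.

Top = 903
Determined eligible = 903 + 63 + 520 + 244 + 119 = 1849
e = 1849 / (1849 + 786) = 1849 / 2635 = 0.7017
Estimated eligible among unknowns = 0.7017 × 680 = 477.16
Denominator = 1849 + 477.16 = 2326.16
RR3 = 903 / 2326.16 = 0.3882

38.8%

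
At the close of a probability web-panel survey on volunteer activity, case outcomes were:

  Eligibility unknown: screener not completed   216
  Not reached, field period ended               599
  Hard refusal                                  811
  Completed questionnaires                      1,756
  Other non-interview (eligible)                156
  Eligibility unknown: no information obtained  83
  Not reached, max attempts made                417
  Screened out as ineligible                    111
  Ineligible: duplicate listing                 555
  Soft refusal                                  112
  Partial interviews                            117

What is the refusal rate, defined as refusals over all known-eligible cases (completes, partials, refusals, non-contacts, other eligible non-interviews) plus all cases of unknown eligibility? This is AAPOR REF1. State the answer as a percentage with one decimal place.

21.6%

Refused = 811 + 112 = 923
No answer / not reached = 599 + 417 = 1016
Eligibility not determined = 216 + 83 = 299
Not eligible = 111 + 555 = 666
Numerator = 923
Denominator = 1756 + 117 + 923 + 1016 + 156 + 299 = 4267
REF1 = 923 / 4267 = 0.2163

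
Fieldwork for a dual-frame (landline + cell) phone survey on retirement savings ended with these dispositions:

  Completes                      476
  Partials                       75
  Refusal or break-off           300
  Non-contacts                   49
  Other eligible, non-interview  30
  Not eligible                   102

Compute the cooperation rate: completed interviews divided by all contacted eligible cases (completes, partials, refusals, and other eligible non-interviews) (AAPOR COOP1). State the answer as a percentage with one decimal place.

54.0%

Top: 476
Base: 476 + 75 + 300 + 30 = 881
COOP1 = 476 / 881 = 0.5403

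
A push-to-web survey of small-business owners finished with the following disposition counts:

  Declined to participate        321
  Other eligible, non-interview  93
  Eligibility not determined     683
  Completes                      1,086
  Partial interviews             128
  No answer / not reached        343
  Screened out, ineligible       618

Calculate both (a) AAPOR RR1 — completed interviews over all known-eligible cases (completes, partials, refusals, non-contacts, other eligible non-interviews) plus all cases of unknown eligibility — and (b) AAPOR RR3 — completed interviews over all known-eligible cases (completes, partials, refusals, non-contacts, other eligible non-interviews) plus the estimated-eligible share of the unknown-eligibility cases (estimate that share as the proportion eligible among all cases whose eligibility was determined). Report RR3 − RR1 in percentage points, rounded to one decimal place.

2.7

Num: 1086
Denominator: 1086 + 128 + 321 + 343 + 93 + 683 = 2654
RR1 = 1086 / 2654 = 0.4092
Known eligible: 1086 + 128 + 321 + 343 + 93 = 1971
e = 1971 / (1971 + 618) = 1971 / 2589 = 0.7613
Estimated eligible among unknowns: 0.7613 × 683 = 519.97
Denominator: 1971 + 519.97 = 2490.97
RR3 = 1086 / 2490.97 = 0.4360
Difference = 43.60 − 40.92 = 2.68 percentage points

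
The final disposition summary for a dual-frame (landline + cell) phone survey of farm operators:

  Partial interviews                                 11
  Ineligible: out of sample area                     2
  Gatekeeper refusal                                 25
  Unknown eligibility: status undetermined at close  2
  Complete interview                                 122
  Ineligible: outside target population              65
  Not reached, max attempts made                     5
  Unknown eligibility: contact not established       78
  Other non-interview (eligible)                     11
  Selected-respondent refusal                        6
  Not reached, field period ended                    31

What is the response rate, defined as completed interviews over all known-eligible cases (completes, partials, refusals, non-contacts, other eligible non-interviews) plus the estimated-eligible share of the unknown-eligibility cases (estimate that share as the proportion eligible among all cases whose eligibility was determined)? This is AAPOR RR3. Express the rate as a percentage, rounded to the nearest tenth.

44.9%

Refused = 25 + 6 = 31
No answer / not reached = 31 + 5 = 36
Unknown eligibility = 78 + 2 = 80
Screened out, ineligible = 65 + 2 = 67
Numerator: 122
Eligible (known): 122 + 11 + 31 + 36 + 11 = 211
e = 211 / (211 + 67) = 211 / 278 = 0.7590
Eligible share of unknowns: 0.7590 × 80 = 60.72
Denom: 211 + 60.72 = 271.72
RR3 = 122 / 271.72 = 0.4490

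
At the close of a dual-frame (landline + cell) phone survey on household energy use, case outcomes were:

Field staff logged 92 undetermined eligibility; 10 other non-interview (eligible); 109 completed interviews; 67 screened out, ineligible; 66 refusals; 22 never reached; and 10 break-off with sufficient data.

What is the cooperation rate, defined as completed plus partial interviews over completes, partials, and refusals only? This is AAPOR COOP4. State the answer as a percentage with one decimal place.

Numerator → 109 + 10 = 119
Denom → 109 + 10 + 66 = 185
COOP4 = 119 / 185 = 0.6432

64.3%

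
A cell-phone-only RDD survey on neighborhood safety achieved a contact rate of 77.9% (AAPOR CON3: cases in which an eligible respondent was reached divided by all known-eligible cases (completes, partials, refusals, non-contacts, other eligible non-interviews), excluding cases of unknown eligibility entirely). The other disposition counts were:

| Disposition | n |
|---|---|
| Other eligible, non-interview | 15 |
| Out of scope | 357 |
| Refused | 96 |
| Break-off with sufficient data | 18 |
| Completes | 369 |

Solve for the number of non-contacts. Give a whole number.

141

Numerator = 369 + 18 + 96 + 15 = 498
CON3 = 498 / D = 0.779
D = 498 / 0.779 = 639.3
Remaining denominator categories sum to 498
non-contacts = 639.3 − 498 ≈ 141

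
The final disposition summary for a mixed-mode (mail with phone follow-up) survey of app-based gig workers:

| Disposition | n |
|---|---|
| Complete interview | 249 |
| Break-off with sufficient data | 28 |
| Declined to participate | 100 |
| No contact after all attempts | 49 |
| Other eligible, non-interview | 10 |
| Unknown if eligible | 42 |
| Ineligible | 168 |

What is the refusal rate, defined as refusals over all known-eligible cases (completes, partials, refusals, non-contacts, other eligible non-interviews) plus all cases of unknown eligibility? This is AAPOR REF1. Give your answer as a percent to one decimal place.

20.9%

Top = 100
Denom = 249 + 28 + 100 + 49 + 10 + 42 = 478
REF1 = 100 / 478 = 0.2092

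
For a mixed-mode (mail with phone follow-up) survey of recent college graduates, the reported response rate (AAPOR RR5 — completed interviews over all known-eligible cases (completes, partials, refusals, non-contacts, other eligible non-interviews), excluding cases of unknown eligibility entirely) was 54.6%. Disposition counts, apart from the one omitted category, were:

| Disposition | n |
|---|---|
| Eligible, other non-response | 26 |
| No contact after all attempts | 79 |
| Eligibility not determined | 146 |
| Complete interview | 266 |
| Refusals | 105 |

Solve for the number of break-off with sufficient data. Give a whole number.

RR5 = 266 / D = 0.546
D = 266 / 0.546 = 487.2
Other denominator terms total 476
break-off with sufficient data = 487.2 − 476 ≈ 11

11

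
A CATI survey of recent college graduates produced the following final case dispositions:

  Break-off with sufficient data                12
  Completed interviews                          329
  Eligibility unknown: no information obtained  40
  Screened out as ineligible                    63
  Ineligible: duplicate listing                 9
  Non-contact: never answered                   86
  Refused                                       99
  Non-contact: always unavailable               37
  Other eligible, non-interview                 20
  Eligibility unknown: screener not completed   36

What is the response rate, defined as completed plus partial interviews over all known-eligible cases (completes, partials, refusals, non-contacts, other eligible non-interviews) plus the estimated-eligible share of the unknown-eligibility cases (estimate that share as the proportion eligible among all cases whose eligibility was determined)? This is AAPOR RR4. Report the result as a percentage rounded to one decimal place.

52.4%

Never reached = 86 + 37 = 123
Unknown eligibility = 36 + 40 = 76
Screened out, ineligible = 63 + 9 = 72
Top: 329 + 12 = 341
Determined eligible: 329 + 12 + 99 + 123 + 20 = 583
e = 583 / (583 + 72) = 583 / 655 = 0.8901
e × U: 0.8901 × 76 = 67.65
Denominator: 583 + 67.65 = 650.65
RR4 = 341 / 650.65 = 0.5241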